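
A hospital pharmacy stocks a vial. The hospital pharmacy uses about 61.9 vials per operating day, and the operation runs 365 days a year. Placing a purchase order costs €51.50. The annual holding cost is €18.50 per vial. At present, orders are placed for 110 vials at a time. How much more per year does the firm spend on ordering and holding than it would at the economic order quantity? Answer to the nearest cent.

Extra cost ≈ €5,033.97 per year

Annual demand D = 61.9 × 365 = 22,593.5.
EOQ = √(2DS/H) = √(2 × 22,593.5 × 51.5 / 18.5) ≈ 354.67.
Cost at Q* = (D/Q*)S + (Q*/2)H = √(2DSH) ≈ €6,561.40.
Cost at Q = 110: (22,593.5/110)×51.5 + (110/2)×18.5 = €10,577.87 + €1,017.50 = €11,595.37.
Excess = €11,595.37 − €6,561.40 = €5,033.97.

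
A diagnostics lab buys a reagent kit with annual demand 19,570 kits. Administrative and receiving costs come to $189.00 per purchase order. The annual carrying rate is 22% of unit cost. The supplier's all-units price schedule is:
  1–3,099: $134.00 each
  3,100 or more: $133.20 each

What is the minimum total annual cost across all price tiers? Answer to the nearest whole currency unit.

Holding cost per unit per year at price C is H = 0.22·C.
Candidates are each tier's EOQ (if it falls in that tier) and each price-break quantity.
EOQ at $134.00 = 500.9 (feasible in tier 1): TC = 19,570×$134.00 + (19,570/500.9)×189 + (500.9/2)×0.22×$134.00 = $2,637,147.43.
EOQ at $133.20 = 502.4 < 3100, so use break Q=3100: TC = 19,570×$133.20 + (19,570/3100.0)×189 + (3100.0/2)×0.22×$133.20 = $2,653,338.34.
Lowest total cost among the candidates is at Q = 500.9.

TC* ≈ $2,637,147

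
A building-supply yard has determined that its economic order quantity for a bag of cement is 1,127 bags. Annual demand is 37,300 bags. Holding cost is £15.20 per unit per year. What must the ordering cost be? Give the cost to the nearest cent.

S ≈ £258.79

The basic EOQ model gives Q* = √(2DS/H); rearrange for the unknown.
From Q* = √(2DS/H): S = Q*²H / (2D) = 1,127² × 15.2 / (2 × 37,300) = 258.7930.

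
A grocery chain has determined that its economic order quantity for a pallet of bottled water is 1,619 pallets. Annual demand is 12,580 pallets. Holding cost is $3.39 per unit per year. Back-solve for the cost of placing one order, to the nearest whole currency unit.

Invert the EOQ relation Q*² = 2DS/H.
From Q* = √(2DS/H): S = Q*²H / (2D) = 1,619² × 3.39 / (2 × 12,580) = 353.1691.

S ≈ $353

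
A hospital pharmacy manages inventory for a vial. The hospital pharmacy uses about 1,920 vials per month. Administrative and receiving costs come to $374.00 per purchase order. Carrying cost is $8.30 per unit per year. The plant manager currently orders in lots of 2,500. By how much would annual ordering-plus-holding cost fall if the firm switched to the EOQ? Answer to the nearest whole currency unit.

Annual demand D = 1,920 × 12 = 23,040.
EOQ = √(2DS/H) = √(2 × 23,040 × 374 / 8.3) ≈ 1440.96.
Cost at Q* = (D/Q*)S + (Q*/2)H = √(2DSH) ≈ $11,960.00.
Cost at Q = 2,500: (23,040/2,500)×374 + (2,500/2)×8.3 = $3,446.78 + $10,375.00 = $13,821.78.
Excess = $13,821.78 − $11,960.00 = $1,861.79.

Extra cost ≈ $1,862 per year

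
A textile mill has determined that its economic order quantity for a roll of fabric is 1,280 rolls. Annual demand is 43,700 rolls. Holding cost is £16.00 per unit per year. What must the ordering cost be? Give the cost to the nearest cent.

S ≈ £299.94

Invert the EOQ relation Q*² = 2DS/H.
From Q* = √(2DS/H): S = Q*²H / (2D) = 1,280² × 16 / (2 × 43,700) = 299.9359.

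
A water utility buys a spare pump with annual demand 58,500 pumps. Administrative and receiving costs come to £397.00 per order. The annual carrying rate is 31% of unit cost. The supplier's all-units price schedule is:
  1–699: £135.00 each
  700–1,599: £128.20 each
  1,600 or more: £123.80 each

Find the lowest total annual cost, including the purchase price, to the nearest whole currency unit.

TC* ≈ £7,287,518

Holding cost per unit per year at price C is H = 0.31·C.
Evaluate total cost at each tier's feasible EOQ or, if the EOQ is below the tier, at the tier's minimum quantity.
Tier 1 (£135.00): EOQ = 1053.5 exceeds tier's upper bound 699, so this tier is dominated.
EOQ at £128.20 = 1081.1 (feasible in tier 2): TC = 58,500×£128.20 + (58,500/1081.1)×397 + (1081.1/2)×0.31×£128.20 = £7,542,664.82.
EOQ at £123.80 = 1100.1 < 1600, so use break Q=1600: TC = 58,500×£123.80 + (58,500/1600.0)×397 + (1600.0/2)×0.31×£123.80 = £7,287,517.71.
Lowest total cost among the candidates is at Q = 1600.0.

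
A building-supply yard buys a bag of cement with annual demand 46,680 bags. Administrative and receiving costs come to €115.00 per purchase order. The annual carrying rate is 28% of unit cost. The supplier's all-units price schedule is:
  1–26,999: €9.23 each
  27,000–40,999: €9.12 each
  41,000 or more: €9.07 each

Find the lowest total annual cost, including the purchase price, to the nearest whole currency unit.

TC* ≈ €436,124

Holding cost per unit per year at price C is H = 0.28·C.
For each price level, check whether its EOQ is feasible; otherwise the best quantity at that price is the breakpoint.
EOQ at €9.23 = 2038.2 (feasible in tier 1): TC = 46,680×€9.23 + (46,680/2038.2)×115 + (2038.2/2)×0.28×€9.23 = €436,123.96.
EOQ at €9.12 = 2050.5 < 27000, so use break Q=27000: TC = 46,680×€9.12 + (46,680/27000.0)×115 + (27000.0/2)×0.28×€9.12 = €460,394.02.
EOQ at €9.07 = 2056.1 < 41000, so use break Q=41000: TC = 46,680×€9.07 + (46,680/41000.0)×115 + (41000.0/2)×0.28×€9.07 = €475,580.33.
Lowest total cost among the candidates is at Q = 2038.2.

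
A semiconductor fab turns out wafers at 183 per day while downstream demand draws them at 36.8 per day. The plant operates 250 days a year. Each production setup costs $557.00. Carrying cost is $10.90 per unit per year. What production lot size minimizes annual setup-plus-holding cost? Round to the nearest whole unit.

Annual demand D = 36.8 × 250 = 9,200.
Production build-up factor (1 − d/p) = 1 − 36.8/183 = 0.7989.
Q* = √(2DS / (H(1 − d/p))) = √(2 × 9,200 × 557 / (10.9 × 0.7989)).
= √(10,248,800 / 8.7081) ≈ 1084.864.

Q* ≈ 1,085 wafers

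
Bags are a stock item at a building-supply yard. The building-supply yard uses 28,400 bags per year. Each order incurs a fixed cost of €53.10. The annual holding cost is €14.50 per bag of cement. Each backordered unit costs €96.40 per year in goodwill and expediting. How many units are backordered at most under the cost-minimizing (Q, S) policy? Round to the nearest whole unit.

S* ≈ 64 bags

With planned backorders, Q* = √(2DS/H) · √((H+B)/B).
√(2DS/H) = √(2 × 28,400 × 53.1 / 14.5) = 456.076.
√((H+B)/B) = √((14.5+96.4)/96.4) = 1.0726.
Q* ≈ 489.175.
S* = Q* · H/(H+B) = 489.175 × 14.5/110.9 ≈ 63.959.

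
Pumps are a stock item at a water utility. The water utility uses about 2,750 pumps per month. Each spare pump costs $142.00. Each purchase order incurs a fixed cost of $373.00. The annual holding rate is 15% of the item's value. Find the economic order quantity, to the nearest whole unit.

Annual demand D = 2,750 × 12 = 33,000.
Holding cost H = 0.15 × $142.00 = $21.3000 per unit per year.
EOQ = √(2DS / H) = √(2 × 33,000 × 373 / 21.3).
= √(24,618,000 / 21.3) = √1,155,774.6479 ≈ 1075.070.

Q* ≈ 1,075 pumps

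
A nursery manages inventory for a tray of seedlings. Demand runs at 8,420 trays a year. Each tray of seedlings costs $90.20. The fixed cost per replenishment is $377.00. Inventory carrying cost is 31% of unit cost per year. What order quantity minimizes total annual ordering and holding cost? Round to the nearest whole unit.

Q* ≈ 476 trays

Holding cost H = 0.31 × $90.20 = $27.9620 per unit per year.
EOQ = √(2DS / H) = √(2 × 8,420 × 377 / 27.962).
= √(6,348,680 / 27.962) = √227,046.7062 ≈ 476.494.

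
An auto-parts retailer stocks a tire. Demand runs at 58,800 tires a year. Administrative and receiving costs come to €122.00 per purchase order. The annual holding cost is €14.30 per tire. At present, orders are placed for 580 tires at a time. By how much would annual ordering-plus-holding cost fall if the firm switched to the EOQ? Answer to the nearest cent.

EOQ = √(2DS/H) = √(2 × 58,800 × 122 / 14.3) ≈ 1001.65.
Cost at Q* = (D/Q*)S + (Q*/2)H = √(2DSH) ≈ €14,323.58.
Cost at Q = 580: (58,800/580)×122 + (580/2)×14.3 = €12,368.28 + €4,147.00 = €16,515.28.
Excess = €16,515.28 − €14,323.58 = €2,191.70.

Extra cost ≈ €2,191.70 per year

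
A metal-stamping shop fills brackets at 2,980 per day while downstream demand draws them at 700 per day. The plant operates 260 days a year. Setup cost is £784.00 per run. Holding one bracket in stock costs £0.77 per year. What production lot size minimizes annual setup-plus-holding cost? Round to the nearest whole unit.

Q* ≈ 22,009 brackets

Annual demand D = 700 × 260 = 182,000.
Production build-up factor (1 − d/p) = 1 − 700/2,980 = 0.7651.
Q* = √(2DS / (H(1 − d/p))) = √(2 × 182,000 × 784 / (0.77 × 0.7651)).
= √(285,376,000 / 0.5891) ≈ 22009.190.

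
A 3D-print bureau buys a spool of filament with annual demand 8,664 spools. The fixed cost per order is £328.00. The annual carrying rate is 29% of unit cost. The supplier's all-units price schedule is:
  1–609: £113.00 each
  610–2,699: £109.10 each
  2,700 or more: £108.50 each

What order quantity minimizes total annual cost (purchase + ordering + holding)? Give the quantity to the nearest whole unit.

Q* ≈ 610 spools

Holding cost per unit per year at price C is H = 0.29·C.
Candidates are each tier's EOQ (if it falls in that tier) and each price-break quantity.
EOQ at £113.00 = 416.5 (feasible in tier 1): TC = 8,664×£113.00 + (8,664/416.5)×328 + (416.5/2)×0.29×£113.00 = £992,679.38.
EOQ at £109.10 = 423.8 < 610, so use break Q=610: TC = 8,664×£109.10 + (8,664/610.0)×328 + (610.0/2)×0.29×£109.10 = £959,550.97.
EOQ at £108.50 = 425.0 < 2700, so use break Q=2700: TC = 8,664×£108.50 + (8,664/2700.0)×328 + (2700.0/2)×0.29×£108.50 = £983,574.27.
Lowest total cost is £959,550.97 at Q = 610.0.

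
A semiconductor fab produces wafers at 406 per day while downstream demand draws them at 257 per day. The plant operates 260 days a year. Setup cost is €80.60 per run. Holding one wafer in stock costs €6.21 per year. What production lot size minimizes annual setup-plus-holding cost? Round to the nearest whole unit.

Q* ≈ 2,174 wafers

Annual demand D = 257 × 260 = 66,820.
Production build-up factor (1 − d/p) = 1 − 257/406 = 0.3670.
Q* = √(2DS / (H(1 − d/p))) = √(2 × 66,820 × 80.6 / (6.21 × 0.3670)).
= √(10,771,384 / 2.279) ≈ 2174.001.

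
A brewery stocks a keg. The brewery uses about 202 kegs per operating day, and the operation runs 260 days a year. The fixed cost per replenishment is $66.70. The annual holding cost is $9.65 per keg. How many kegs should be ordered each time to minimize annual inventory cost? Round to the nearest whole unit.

Annual demand D = 202 × 260 = 52,520.
EOQ = √(2DS / H) = √(2 × 52,520 × 66.7 / 9.65).
= √(7,006,168 / 9.65) = √726,027.772 ≈ 852.073.

Q* ≈ 852 kegs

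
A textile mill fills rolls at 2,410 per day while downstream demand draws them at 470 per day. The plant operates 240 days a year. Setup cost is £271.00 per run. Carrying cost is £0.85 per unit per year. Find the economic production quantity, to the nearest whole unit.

Annual demand D = 470 × 240 = 112,800.
Production build-up factor (1 − d/p) = 1 − 470/2,410 = 0.8050.
Q* = √(2DS / (H(1 − d/p))) = √(2 × 112,800 × 271 / (0.85 × 0.8050)).
= √(61,137,600 / 0.6842) ≈ 9452.624.

Q* ≈ 9,453 rolls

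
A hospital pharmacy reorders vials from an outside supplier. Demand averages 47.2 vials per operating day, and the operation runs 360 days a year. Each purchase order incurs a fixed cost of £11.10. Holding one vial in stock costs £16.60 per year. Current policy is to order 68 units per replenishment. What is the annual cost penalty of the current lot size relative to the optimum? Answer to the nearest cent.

Extra cost ≈ £835.72 per year

Annual demand D = 47.2 × 360 = 16,992.
EOQ = √(2DS/H) = √(2 × 16,992 × 11.1 / 16.6) ≈ 150.75.
Cost at Q* = (D/Q*)S + (Q*/2)H = √(2DSH) ≈ £2,502.38.
Cost at Q = 68: (16,992/68)×11.1 + (68/2)×16.6 = £2,773.69 + £564.40 = £3,338.09.
Excess = £3,338.09 − £2,502.38 = £835.72.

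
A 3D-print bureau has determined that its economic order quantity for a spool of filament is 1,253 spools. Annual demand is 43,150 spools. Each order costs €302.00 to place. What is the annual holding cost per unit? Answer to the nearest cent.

H ≈ €16.60

Invert the EOQ relation Q*² = 2DS/H.
From Q* = √(2DS/H): H = 2DS / Q*² = 2 × 43,150 × 302 / 1,253² = 16.6003.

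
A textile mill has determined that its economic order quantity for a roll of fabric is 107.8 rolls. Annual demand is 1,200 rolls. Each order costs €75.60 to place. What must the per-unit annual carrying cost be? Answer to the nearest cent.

The basic EOQ model gives Q* = √(2DS/H); rearrange for the unknown.
From Q* = √(2DS/H): H = 2DS / Q*² = 2 × 1,200 × 75.6 / 107.8² = 15.6133.

H ≈ €15.61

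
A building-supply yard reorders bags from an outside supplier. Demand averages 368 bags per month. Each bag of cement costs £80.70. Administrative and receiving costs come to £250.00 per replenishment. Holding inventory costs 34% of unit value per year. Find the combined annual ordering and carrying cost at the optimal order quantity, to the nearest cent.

Annual demand D = 368 × 12 = 4,416.
Holding cost H = 0.34 × £80.70 = £27.4380 per unit per year.
Q* = √(2DS/H) = √(2 × 4,416 × 250 / 27.438) ≈ 283.68.
At Q*, ordering cost (D/Q*)S equals holding cost (Q*/2)H, each = √(DSH/2).
Minimum total = √(2DSH) = √(2 × 4,416 × 250 × 27.438) ≈ 7783.515.

TC* ≈ £7,783.51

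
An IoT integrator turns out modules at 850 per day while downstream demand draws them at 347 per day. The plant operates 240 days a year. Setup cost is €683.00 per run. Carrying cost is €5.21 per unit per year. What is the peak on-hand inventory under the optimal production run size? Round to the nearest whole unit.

Annual demand D = 347 × 240 = 83,280.
Production build-up factor (1 − d/p) = 1 − 347/850 = 0.5918.
Q* = √(2DS / (H(1 − d/p))) = √(2 × 83,280 × 683 / (5.21 × 0.5918)).
= √(113,760,480 / 3.0831) ≈ 6074.385.
Maximum inventory = Q*(1 − d/p) = 6074.385 × 0.5918 ≈ 3594.607.

I_max ≈ 3,595 modules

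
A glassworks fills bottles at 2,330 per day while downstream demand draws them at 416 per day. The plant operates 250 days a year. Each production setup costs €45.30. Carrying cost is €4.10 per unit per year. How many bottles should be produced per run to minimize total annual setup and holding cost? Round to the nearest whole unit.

Q* ≈ 1,673 bottles

Annual demand D = 416 × 250 = 104,000.
Production build-up factor (1 − d/p) = 1 − 416/2,330 = 0.8215.
Q* = √(2DS / (H(1 − d/p))) = √(2 × 104,000 × 45.3 / (4.1 × 0.8215)).
= √(9,422,400 / 3.368) ≈ 1672.614.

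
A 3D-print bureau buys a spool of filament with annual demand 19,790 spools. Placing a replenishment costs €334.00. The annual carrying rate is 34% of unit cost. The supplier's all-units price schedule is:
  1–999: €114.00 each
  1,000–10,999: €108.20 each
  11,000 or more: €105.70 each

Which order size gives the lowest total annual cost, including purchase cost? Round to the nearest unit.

Holding cost per unit per year at price C is H = 0.34·C.
Evaluate total cost at each tier's feasible EOQ or, if the EOQ is below the tier, at the tier's minimum quantity.
EOQ at €114.00 = 584.0 (feasible in tier 1): TC = 19,790×€114.00 + (19,790/584.0)×334 + (584.0/2)×0.34×€114.00 = €2,278,696.17.
EOQ at €108.20 = 599.5 < 1000, so use break Q=1000: TC = 19,790×€108.20 + (19,790/1000.0)×334 + (1000.0/2)×0.34×€108.20 = €2,166,281.86.
EOQ at €105.70 = 606.5 < 11000, so use break Q=11000: TC = 19,790×€105.70 + (19,790/11000.0)×334 + (11000.0/2)×0.34×€105.70 = €2,290,062.90.
Lowest total cost is €2,166,281.86 at Q = 1000.0.

Q* ≈ 1,000 spools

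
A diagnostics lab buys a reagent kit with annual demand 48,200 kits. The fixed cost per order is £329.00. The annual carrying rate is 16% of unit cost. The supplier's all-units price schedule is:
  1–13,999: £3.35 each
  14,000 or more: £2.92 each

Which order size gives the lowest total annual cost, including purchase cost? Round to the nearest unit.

Q* ≈ 14,000 kits

Holding cost per unit per year at price C is H = 0.16·C.
Candidates are each tier's EOQ (if it falls in that tier) and each price-break quantity.
EOQ at £3.35 = 7692.3 (feasible in tier 1): TC = 48,200×£3.35 + (48,200/7692.3)×329 + (7692.3/2)×0.16×£3.35 = £165,593.05.
EOQ at £2.92 = 8239.2 < 14000, so use break Q=14000: TC = 48,200×£2.92 + (48,200/14000.0)×329 + (14000.0/2)×0.16×£2.92 = £145,147.10.
Lowest total cost is £145,147.10 at Q = 14000.0.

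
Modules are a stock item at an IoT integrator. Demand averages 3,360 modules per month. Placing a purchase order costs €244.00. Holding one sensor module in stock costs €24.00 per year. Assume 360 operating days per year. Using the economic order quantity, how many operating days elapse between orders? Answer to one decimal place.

Annual demand D = 3,360 × 12 = 40,320.
EOQ = √(2DS/H) = √(2 × 40,320 × 244 / 24) ≈ 905.45.
Cycle time = Q*/D × 360 = 905.45 / 40,320 × 360 ≈ 8.084 days.

T ≈ 8.1 days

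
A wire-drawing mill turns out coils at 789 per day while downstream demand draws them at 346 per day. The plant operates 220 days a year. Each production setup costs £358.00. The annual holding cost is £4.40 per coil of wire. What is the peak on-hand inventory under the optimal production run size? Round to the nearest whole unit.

I_max ≈ 2,637 coils

Annual demand D = 346 × 220 = 76,120.
Production build-up factor (1 − d/p) = 1 − 346/789 = 0.5615.
Q* = √(2DS / (H(1 − d/p))) = √(2 × 76,120 × 358 / (4.4 × 0.5615)).
= √(54,501,920 / 2.4705) ≈ 4696.953.
Maximum inventory = Q*(1 − d/p) = 4696.953 × 0.5615 ≈ 2637.199.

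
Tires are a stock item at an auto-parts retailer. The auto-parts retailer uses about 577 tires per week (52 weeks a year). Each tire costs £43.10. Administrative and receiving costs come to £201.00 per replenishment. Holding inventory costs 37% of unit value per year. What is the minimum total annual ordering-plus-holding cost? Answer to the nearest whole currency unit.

Annual demand D = 577 × 52 = 30,004.
Holding cost H = 0.37 × £43.10 = £15.9470 per unit per year.
EOQ = √(2DS/H) = √(2 × 30,004 × 201 / 15.947) ≈ 869.69.
At Q*, ordering cost (D/Q*)S equals holding cost (Q*/2)H, each = √(DSH/2).
Minimum total = √(2DSH) = √(2 × 30,004 × 201 × 15.947) ≈ 13868.903.

TC* ≈ £13,869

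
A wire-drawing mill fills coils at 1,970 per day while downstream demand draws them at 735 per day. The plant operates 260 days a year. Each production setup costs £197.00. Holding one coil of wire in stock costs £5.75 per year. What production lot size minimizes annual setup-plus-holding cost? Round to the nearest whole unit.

Annual demand D = 735 × 260 = 191,100.
Production build-up factor (1 − d/p) = 1 − 735/1,970 = 0.6269.
Q* = √(2DS / (H(1 − d/p))) = √(2 × 191,100 × 197 / (5.75 × 0.6269)).
= √(75,293,400 / 3.6047) ≈ 4570.294.

Q* ≈ 4,570 coils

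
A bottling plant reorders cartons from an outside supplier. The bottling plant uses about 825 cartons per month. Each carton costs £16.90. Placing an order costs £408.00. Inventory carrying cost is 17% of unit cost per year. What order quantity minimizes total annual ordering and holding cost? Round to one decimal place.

Annual demand D = 825 × 12 = 9,900.
Holding cost H = 0.17 × £16.90 = £2.8730 per unit per year.
EOQ = √(2DS / H) = √(2 × 9,900 × 408 / 2.873).
= √(8,078,400 / 2.873) = √2,811,834.3195 ≈ 1676.853.

Q* ≈ 1,676.9 cartons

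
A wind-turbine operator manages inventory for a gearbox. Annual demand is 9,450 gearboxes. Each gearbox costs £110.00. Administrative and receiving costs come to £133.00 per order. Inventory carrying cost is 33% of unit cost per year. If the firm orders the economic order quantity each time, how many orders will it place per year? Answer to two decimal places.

Holding cost H = 0.33 × £110.00 = £36.3000 per unit per year.
The optimal lot size = √(2DS/H) = √(2 × 9,450 × 133 / 36.3) ≈ 263.15.
Orders per year = D / Q* = 9,450 / 263.15 ≈ 35.911.

N ≈ 35.91 orders per year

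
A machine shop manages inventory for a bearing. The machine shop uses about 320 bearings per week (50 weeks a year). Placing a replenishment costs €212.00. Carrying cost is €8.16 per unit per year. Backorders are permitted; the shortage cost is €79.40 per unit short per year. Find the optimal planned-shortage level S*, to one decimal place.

Annual demand D = 320 × 50 = 16,000.
With planned backorders, Q* = √(2DS/H) · √((H+B)/B).
√(2DS/H) = √(2 × 16,000 × 212 / 8.16) = 911.796.
√((H+B)/B) = √((8.16+79.4)/79.4) = 1.0501.
Q* ≈ 957.504.
S* = Q* · H/(H+B) = 957.504 × 8.16/87.56 ≈ 89.233.

S* ≈ 89.2 bearings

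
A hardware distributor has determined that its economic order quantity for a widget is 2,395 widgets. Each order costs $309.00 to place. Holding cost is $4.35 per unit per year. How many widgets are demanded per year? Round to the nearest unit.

The basic EOQ model gives Q* = √(2DS/H); rearrange for the unknown.
From Q* = √(2DS/H): D = Q*²H / (2S) = 2,395² × 4.35 / (2 × 309) = 40374.933.

D ≈ 40,375 widgets per year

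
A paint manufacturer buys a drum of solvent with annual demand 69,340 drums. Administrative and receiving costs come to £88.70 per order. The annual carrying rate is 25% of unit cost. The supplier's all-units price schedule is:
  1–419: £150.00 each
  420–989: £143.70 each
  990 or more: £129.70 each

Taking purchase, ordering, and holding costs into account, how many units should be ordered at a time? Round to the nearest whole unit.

Q* ≈ 990 drums

Holding cost per unit per year at price C is H = 0.25·C.
Candidates are each tier's EOQ (if it falls in that tier) and each price-break quantity.
Tier 1 (£150.00): EOQ = 572.7 exceeds tier's upper bound 419, so this tier is dominated.
EOQ at £143.70 = 585.2 (feasible in tier 2): TC = 69,340×£143.70 + (69,340/585.2)×88.7 + (585.2/2)×0.25×£143.70 = £9,985,179.67.
EOQ at £129.70 = 615.9 < 990, so use break Q=990: TC = 69,340×£129.70 + (69,340/990.0)×88.7 + (990.0/2)×0.25×£129.70 = £9,015,660.96.
Lowest total cost is £9,015,660.96 at Q = 990.0.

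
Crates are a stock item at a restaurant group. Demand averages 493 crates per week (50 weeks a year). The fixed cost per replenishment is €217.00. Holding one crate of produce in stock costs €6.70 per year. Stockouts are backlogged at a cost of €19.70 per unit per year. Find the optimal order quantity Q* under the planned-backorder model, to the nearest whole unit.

Annual demand D = 493 × 50 = 24,650.
With planned backorders, Q* = √(2DS/H) · √((H+B)/B).
√(2DS/H) = √(2 × 24,650 × 217 / 6.7) = 1263.618.
√((H+B)/B) = √((6.7+19.7)/19.7) = 1.1576.
Q* ≈ 1462.799.

Q* ≈ 1,463 crates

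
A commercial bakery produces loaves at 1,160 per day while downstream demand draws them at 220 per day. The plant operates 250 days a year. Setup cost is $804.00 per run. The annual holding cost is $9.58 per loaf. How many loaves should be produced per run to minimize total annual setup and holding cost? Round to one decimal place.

Annual demand D = 220 × 250 = 55,000.
Production build-up factor (1 − d/p) = 1 − 220/1,160 = 0.8103.
Q* = √(2DS / (H(1 − d/p))) = √(2 × 55,000 × 804 / (9.58 × 0.8103)).
= √(88,440,000 / 7.7631) ≈ 3375.256.

Q* ≈ 3,375.3 loaves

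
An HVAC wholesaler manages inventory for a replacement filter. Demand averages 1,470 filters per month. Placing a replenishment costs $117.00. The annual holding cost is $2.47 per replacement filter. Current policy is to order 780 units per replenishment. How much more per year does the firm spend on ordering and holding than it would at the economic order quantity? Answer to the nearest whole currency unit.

Annual demand D = 1,470 × 12 = 17,640.
EOQ = √(2DS/H) = √(2 × 17,640 × 117 / 2.47) ≈ 1292.73.
Cost at Q* = (D/Q*)S + (Q*/2)H = √(2DSH) ≈ $3,193.05.
Cost at Q = 780: (17,640/780)×117 + (780/2)×2.47 = $2,646.00 + $963.30 = $3,609.30.
Excess = $3,609.30 − $3,193.05 = $416.25.

Extra cost ≈ $416 per year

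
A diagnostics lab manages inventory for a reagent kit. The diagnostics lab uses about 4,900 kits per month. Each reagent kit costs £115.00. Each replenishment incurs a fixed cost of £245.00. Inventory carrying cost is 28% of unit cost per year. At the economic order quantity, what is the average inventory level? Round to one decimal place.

Annual demand D = 4,900 × 12 = 58,800.
Holding cost H = 0.28 × £115.00 = £32.2000 per unit per year.
Q* = √(2DS/H) = √(2 × 58,800 × 245 / 32.2) ≈ 945.93.
Average inventory = Q*/2 ≈ 945.93 / 2 = 472.965.

Average inventory ≈ 473.0 kits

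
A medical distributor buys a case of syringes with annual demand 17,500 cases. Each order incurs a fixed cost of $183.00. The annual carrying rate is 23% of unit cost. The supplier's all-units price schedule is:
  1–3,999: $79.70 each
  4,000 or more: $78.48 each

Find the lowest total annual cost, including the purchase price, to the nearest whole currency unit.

TC* ≈ $1,405,586

Holding cost per unit per year at price C is H = 0.23·C.
Evaluate total cost at each tier's feasible EOQ or, if the EOQ is below the tier, at the tier's minimum quantity.
EOQ at $79.70 = 591.1 (feasible in tier 1): TC = 17,500×$79.70 + (17,500/591.1)×183 + (591.1/2)×0.23×$79.70 = $1,405,585.59.
EOQ at $78.48 = 595.7 < 4000, so use break Q=4000: TC = 17,500×$78.48 + (17,500/4000.0)×183 + (4000.0/2)×0.23×$78.48 = $1,410,301.43.
Lowest total cost among the candidates is at Q = 591.1.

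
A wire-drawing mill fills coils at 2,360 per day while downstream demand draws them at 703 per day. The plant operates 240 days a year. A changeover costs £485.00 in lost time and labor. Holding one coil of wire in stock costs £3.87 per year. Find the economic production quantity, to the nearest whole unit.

Q* ≈ 7,761 coils

Annual demand D = 703 × 240 = 168,720.
Production build-up factor (1 − d/p) = 1 − 703/2,360 = 0.7021.
Q* = √(2DS / (H(1 − d/p))) = √(2 × 168,720 × 485 / (3.87 × 0.7021)).
= √(163,658,400 / 2.7172) ≈ 7760.834.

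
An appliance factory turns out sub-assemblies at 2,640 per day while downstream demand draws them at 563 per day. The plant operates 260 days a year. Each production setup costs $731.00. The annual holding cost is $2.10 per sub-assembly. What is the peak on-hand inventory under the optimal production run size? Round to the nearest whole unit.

Annual demand D = 563 × 260 = 146,380.
Production build-up factor (1 − d/p) = 1 − 563/2,640 = 0.7867.
Q* = √(2DS / (H(1 − d/p))) = √(2 × 146,380 × 731 / (2.1 × 0.7867)).
= √(214,007,560 / 1.6522) ≈ 11381.215.
Maximum inventory = Q*(1 − d/p) = 11381.215 × 0.7867 ≈ 8954.085.

I_max ≈ 8,954 sub-assemblies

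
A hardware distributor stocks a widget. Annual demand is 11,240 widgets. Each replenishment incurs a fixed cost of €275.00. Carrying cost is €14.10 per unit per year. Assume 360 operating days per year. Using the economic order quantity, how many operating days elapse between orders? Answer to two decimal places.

T ≈ 21.21 days

The optimal lot size = √(2DS/H) = √(2 × 11,240 × 275 / 14.1) ≈ 662.15.
Cycle time = Q*/D × 360 = 662.15 / 11,240 × 360 ≈ 21.208 days.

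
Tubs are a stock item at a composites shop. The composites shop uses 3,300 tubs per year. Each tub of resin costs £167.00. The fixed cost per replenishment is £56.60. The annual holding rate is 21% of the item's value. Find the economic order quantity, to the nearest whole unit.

Holding cost H = 0.21 × £167.00 = £35.0700 per unit per year.
EOQ = √(2DS / H) = √(2 × 3,300 × 56.6 / 35.07).
= √(373,560 / 35.07) = √10,651.8392 ≈ 103.208.

Q* ≈ 103 tubs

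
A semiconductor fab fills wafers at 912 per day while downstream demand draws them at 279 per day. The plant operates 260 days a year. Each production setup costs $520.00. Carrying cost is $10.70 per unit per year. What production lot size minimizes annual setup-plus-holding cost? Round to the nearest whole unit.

Q* ≈ 3,187 wafers

Annual demand D = 279 × 260 = 72,540.
Production build-up factor (1 − d/p) = 1 − 279/912 = 0.6941.
Q* = √(2DS / (H(1 − d/p))) = √(2 × 72,540 × 520 / (10.7 × 0.6941)).
= √(75,441,600 / 7.4266) ≈ 3187.199.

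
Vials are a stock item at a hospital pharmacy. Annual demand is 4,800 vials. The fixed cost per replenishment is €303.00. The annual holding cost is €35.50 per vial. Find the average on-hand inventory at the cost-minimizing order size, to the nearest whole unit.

The optimal lot size = √(2DS/H) = √(2 × 4,800 × 303 / 35.5) ≈ 286.25.
Average inventory = Q*/2 ≈ 286.25 / 2 = 143.124.

Average inventory ≈ 143 vials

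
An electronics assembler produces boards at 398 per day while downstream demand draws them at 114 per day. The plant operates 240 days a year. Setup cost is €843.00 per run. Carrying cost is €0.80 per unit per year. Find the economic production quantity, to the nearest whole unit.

Annual demand D = 114 × 240 = 27,360.
Production build-up factor (1 − d/p) = 1 − 114/398 = 0.7136.
Q* = √(2DS / (H(1 − d/p))) = √(2 × 27,360 × 843 / (0.8 × 0.7136)).
= √(46,128,960 / 0.5709) ≈ 8989.265.

Q* ≈ 8,989 boards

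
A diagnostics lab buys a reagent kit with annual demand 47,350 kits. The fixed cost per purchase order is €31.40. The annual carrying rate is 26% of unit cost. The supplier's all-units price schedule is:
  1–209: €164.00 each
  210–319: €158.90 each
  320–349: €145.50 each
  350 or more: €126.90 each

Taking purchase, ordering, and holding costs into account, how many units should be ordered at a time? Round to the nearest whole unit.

Holding cost per unit per year at price C is H = 0.26·C.
For each price level, check whether its EOQ is feasible; otherwise the best quantity at that price is the breakpoint.
Tier 1 (€164.00): EOQ = 264.1 exceeds tier's upper bound 209, so this tier is dominated.
EOQ at €158.90 = 268.3 (feasible in tier 2): TC = 47,350×€158.90 + (47,350/268.3)×31.4 + (268.3/2)×0.26×€158.90 = €7,534,998.79.
EOQ at €145.50 = 280.4 < 320, so use break Q=320: TC = 47,350×€145.50 + (47,350/320.0)×31.4 + (320.0/2)×0.26×€145.50 = €6,900,124.02.
EOQ at €126.90 = 300.2 < 350, so use break Q=350: TC = 47,350×€126.90 + (47,350/350.0)×31.4 + (350.0/2)×0.26×€126.90 = €6,018,736.92.
Lowest total cost is €6,018,736.92 at Q = 350.0.

Q* ≈ 350 kits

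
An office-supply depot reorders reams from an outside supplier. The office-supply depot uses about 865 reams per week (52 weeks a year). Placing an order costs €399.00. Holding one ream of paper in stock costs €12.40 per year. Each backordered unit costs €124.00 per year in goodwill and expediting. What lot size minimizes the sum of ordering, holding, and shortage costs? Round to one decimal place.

Annual demand D = 865 × 52 = 44,980.
With planned backorders, Q* = √(2DS/H) · √((H+B)/B).
√(2DS/H) = √(2 × 44,980 × 399 / 12.4) = 1701.376.
√((H+B)/B) = √((12.4+124)/124) = 1.0488.
Q* ≈ 1784.418.

Q* ≈ 1,784.4 reams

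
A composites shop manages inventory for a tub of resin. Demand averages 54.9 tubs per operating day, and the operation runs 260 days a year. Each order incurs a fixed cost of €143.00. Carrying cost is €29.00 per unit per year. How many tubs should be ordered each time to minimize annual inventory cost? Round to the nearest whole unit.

Annual demand D = 54.9 × 260 = 14,274.
EOQ = √(2DS / H) = √(2 × 14,274 × 143 / 29).
= √(4,082,364 / 29) = √140,771.1724 ≈ 375.195.

Q* ≈ 375 tubs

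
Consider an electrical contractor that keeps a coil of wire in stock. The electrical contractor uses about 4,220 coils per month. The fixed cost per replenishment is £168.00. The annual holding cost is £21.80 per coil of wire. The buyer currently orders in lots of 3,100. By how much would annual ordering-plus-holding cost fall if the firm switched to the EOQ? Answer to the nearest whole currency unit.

Annual demand D = 4,220 × 12 = 50,640.
EOQ = √(2DS/H) = √(2 × 50,640 × 168 / 21.8) ≈ 883.46.
Cost at Q* = (D/Q*)S + (Q*/2)H = √(2DSH) ≈ £19,259.49.
Cost at Q = 3,100: (50,640/3,100)×168 + (3,100/2)×21.8 = £2,744.36 + £33,790.00 = £36,534.36.
Excess = £36,534.36 − £19,259.49 = £17,274.87.

Extra cost ≈ £17,275 per year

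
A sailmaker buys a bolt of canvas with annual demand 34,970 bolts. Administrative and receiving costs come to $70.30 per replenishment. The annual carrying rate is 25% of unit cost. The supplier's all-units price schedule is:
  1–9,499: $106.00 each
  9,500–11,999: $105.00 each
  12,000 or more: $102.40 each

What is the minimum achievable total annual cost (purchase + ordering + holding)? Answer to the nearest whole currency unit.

Holding cost per unit per year at price C is H = 0.25·C.
Candidates are each tier's EOQ (if it falls in that tier) and each price-break quantity.
EOQ at $106.00 = 430.7 (feasible in tier 1): TC = 34,970×$106.00 + (34,970/430.7)×70.3 + (430.7/2)×0.25×$106.00 = $3,718,234.67.
EOQ at $105.00 = 432.8 < 9500, so use break Q=9500: TC = 34,970×$105.00 + (34,970/9500.0)×70.3 + (9500.0/2)×0.25×$105.00 = $3,796,796.28.
EOQ at $102.40 = 438.2 < 12000, so use break Q=12000: TC = 34,970×$102.40 + (34,970/12000.0)×70.3 + (12000.0/2)×0.25×$102.40 = $3,734,732.87.
Lowest total cost among the candidates is at Q = 430.7.

TC* ≈ $3,718,235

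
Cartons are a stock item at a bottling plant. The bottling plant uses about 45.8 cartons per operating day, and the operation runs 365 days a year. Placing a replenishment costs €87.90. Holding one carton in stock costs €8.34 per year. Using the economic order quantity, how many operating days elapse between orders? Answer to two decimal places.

Annual demand D = 45.8 × 365 = 16,717.
Q* = √(2DS/H) = √(2 × 16,717 × 87.9 / 8.34) ≈ 593.62.
Cycle time = Q*/D × 365 = 593.62 / 16,717 × 365 ≈ 12.961 days.

T ≈ 12.96 days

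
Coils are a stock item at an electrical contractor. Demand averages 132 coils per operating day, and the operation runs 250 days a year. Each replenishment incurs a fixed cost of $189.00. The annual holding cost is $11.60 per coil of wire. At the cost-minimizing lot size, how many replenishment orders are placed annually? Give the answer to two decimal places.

N ≈ 31.82 orders per year

Annual demand D = 132 × 250 = 33,000.
The optimal lot size = √(2DS/H) = √(2 × 33,000 × 189 / 11.6) ≈ 1036.99.
Orders per year = D / Q* = 33,000 / 1036.99 ≈ 31.823.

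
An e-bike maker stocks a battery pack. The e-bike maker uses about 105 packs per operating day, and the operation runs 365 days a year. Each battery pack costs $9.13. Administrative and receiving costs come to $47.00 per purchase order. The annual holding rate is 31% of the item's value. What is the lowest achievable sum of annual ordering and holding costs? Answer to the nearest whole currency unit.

Annual demand D = 105 × 365 = 38,325.
Holding cost H = 0.31 × $9.13 = $2.8303 per unit per year.
The optimal lot size = √(2DS/H) = √(2 × 38,325 × 47 / 2.8303) ≈ 1128.21.
At the optimum the two cost components are equal, so total cost = 2·(Q*/2)H = Q*·H.
Minimum total = √(2DSH) = √(2 × 38,325 × 47 × 2.8303) ≈ 3193.164.

TC* ≈ $3,193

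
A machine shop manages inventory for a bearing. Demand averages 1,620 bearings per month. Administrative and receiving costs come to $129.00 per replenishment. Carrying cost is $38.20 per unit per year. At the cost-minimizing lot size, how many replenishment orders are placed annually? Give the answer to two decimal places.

N ≈ 53.65 orders per year

Annual demand D = 1,620 × 12 = 19,440.
The optimal lot size = √(2DS/H) = √(2 × 19,440 × 129 / 38.2) ≈ 362.35.
Orders per year = D / Q* = 19,440 / 362.35 ≈ 53.650.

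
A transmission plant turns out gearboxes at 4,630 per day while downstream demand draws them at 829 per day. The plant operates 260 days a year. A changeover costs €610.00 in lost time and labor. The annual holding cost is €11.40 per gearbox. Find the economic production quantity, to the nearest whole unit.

Annual demand D = 829 × 260 = 215,540.
Production build-up factor (1 − d/p) = 1 − 829/4,630 = 0.8210.
Q* = √(2DS / (H(1 − d/p))) = √(2 × 215,540 × 610 / (11.4 × 0.8210)).
= √(262,958,800 / 9.3588) ≈ 5300.697.

Q* ≈ 5,301 gearboxes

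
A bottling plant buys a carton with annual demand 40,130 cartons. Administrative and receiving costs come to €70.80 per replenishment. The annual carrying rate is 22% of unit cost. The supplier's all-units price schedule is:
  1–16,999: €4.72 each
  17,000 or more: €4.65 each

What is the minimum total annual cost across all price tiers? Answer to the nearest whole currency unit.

TC* ≈ €191,843

Holding cost per unit per year at price C is H = 0.22·C.
Candidates are each tier's EOQ (if it falls in that tier) and each price-break quantity.
EOQ at €4.72 = 2339.3 (feasible in tier 1): TC = 40,130×€4.72 + (40,130/2339.3)×70.8 + (2339.3/2)×0.22×€4.72 = €191,842.72.
EOQ at €4.65 = 2356.8 < 17000, so use break Q=17000: TC = 40,130×€4.65 + (40,130/17000.0)×70.8 + (17000.0/2)×0.22×€4.65 = €195,467.13.
Lowest total cost among the candidates is at Q = 2339.3.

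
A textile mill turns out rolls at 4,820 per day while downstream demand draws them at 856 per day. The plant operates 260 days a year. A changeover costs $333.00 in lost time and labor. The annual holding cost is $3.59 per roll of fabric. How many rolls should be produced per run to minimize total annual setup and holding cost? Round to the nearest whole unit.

Annual demand D = 856 × 260 = 222,560.
Production build-up factor (1 − d/p) = 1 − 856/4,820 = 0.8224.
Q* = √(2DS / (H(1 − d/p))) = √(2 × 222,560 × 333 / (3.59 × 0.8224)).
= √(148,224,960 / 2.9524) ≈ 7085.494.

Q* ≈ 7,085 rolls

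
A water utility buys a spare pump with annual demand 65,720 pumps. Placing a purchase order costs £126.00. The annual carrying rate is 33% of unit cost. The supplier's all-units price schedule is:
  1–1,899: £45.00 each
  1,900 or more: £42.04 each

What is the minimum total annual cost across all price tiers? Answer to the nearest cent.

TC* ≈ £2,780,406.61

Holding cost per unit per year at price C is H = 0.33·C.
Evaluate total cost at each tier's feasible EOQ or, if the EOQ is below the tier, at the tier's minimum quantity.
EOQ at £45.00 = 1056.1 (feasible in tier 1): TC = 65,720×£45.00 + (65,720/1056.1)×126 + (1056.1/2)×0.33×£45.00 = £2,973,082.39.
EOQ at £42.04 = 1092.6 < 1900, so use break Q=1900: TC = 65,720×£42.04 + (65,720/1900.0)×126 + (1900.0/2)×0.33×£42.04 = £2,780,406.61.
Lowest total cost among the candidates is at Q = 1900.0.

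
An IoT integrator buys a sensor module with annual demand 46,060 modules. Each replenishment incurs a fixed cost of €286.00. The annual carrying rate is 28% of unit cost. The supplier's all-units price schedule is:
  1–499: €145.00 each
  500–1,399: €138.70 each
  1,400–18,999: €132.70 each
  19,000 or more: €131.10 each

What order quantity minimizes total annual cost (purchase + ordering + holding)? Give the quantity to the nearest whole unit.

Holding cost per unit per year at price C is H = 0.28·C.
Evaluate total cost at each tier's feasible EOQ or, if the EOQ is below the tier, at the tier's minimum quantity.
Tier 1 (€145.00): EOQ = 805.6 exceeds tier's upper bound 499, so this tier is dominated.
EOQ at €138.70 = 823.7 (feasible in tier 2): TC = 46,060×€138.70 + (46,060/823.7)×286 + (823.7/2)×0.28×€138.70 = €6,420,509.27.
EOQ at €132.70 = 842.1 < 1400, so use break Q=1400: TC = 46,060×€132.70 + (46,060/1400.0)×286 + (1400.0/2)×0.28×€132.70 = €6,147,580.60.
EOQ at €131.10 = 847.2 < 19000, so use break Q=19000: TC = 46,060×€131.10 + (46,060/19000.0)×286 + (19000.0/2)×0.28×€131.10 = €6,387,885.32.
Lowest total cost is €6,147,580.60 at Q = 1400.0.

Q* ≈ 1,400 modules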